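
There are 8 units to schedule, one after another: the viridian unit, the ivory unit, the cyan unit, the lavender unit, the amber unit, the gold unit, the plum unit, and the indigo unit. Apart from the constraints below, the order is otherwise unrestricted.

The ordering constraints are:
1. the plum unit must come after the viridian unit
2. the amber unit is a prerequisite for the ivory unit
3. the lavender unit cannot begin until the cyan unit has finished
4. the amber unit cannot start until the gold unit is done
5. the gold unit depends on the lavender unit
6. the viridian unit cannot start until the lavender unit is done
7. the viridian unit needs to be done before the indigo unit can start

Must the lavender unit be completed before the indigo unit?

Yes

There is a constraint chain the lavender unit → the viridian unit → the indigo unit.
Hence the lavender unit necessarily comes before the indigo unit.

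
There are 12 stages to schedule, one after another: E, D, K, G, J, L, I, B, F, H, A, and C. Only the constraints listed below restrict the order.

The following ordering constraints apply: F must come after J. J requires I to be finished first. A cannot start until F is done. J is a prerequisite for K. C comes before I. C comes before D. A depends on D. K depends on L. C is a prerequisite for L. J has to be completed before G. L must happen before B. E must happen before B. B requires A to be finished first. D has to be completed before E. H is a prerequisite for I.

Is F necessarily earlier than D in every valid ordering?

Nothing in the constraints links F and D; they are unordered relative to each other.
So F can come before D or after — it is not forced.

No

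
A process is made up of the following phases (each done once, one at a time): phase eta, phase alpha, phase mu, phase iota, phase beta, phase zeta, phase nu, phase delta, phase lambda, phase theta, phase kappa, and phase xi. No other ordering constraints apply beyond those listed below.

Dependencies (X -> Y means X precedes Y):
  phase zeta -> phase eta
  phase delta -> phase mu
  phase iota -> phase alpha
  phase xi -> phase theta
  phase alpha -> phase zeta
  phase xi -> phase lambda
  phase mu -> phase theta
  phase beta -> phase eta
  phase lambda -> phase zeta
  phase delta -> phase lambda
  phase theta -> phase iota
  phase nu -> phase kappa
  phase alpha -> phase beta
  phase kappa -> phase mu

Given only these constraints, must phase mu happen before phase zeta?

Yes

Tracing the constraints gives a chain: phase mu → phase theta → phase iota → phase alpha → phase zeta.
That forces phase mu before phase zeta in every valid schedule.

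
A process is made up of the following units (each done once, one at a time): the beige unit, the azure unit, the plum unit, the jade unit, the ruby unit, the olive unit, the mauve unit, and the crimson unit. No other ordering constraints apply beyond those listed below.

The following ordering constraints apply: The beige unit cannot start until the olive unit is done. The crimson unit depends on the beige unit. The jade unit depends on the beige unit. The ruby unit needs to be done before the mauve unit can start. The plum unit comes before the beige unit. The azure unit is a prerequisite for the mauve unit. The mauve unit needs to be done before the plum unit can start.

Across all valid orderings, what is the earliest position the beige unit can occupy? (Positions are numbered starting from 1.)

The units that are forced before the beige unit, directly or transitively, are the azure unit, the plum unit, the ruby unit, the olive unit, the mauve unit. That's 5 units.
So at minimum 5 units come before the beige unit, putting the beige unit no earlier than position 6. That position is achievable by scheduling exactly those predecessors first.

6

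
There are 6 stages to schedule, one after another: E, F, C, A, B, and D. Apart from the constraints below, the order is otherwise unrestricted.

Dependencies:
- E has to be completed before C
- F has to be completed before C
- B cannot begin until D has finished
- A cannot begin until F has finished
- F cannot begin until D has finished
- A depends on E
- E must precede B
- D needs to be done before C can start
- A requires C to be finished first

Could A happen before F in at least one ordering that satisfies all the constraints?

The constraints give a chain F → A, which forces F before A.
Hence A can never be scheduled before F.

No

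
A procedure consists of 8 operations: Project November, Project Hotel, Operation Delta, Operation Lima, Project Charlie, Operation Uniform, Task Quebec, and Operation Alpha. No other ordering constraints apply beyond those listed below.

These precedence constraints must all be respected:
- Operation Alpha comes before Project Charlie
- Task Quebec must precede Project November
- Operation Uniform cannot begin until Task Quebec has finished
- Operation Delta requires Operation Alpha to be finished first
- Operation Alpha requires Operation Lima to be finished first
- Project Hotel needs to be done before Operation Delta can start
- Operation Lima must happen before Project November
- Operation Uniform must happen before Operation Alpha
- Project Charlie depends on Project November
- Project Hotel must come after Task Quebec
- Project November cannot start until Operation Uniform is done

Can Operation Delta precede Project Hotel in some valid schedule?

There is a dependency chain Project Hotel → Operation Delta, so Operation Delta always comes after Project Hotel.
So no valid ordering can have Operation Delta before Project Hotel.

No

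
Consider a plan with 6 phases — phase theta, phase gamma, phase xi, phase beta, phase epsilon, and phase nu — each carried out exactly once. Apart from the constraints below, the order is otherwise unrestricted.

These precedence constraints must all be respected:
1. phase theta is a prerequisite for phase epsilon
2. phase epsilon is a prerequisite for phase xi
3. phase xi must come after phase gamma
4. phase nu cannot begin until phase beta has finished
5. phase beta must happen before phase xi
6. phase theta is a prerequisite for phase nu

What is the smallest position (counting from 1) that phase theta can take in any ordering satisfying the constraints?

Phase theta has no prerequisites at all, so it can go in position 1.

1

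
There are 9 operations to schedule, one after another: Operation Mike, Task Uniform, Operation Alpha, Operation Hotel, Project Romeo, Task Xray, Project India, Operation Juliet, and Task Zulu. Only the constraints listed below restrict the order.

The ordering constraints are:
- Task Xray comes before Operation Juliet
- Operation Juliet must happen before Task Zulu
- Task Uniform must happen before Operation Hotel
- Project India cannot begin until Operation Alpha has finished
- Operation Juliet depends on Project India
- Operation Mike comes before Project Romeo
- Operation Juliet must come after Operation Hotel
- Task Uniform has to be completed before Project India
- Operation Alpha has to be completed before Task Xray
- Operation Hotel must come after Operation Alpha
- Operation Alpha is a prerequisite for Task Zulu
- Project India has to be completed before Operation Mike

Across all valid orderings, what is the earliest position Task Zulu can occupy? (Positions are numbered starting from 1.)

7

Every operation that must precede Task Zulu has to come before it. Tracing all chains that end at Task Zulu, those operations are: Task Uniform, Operation Alpha, Operation Hotel, Task Xray, Project India, Operation Juliet — 6 in total.
So at minimum 6 operations come before Task Zulu, putting Task Zulu no earlier than position 7. That position is achievable by scheduling exactly those predecessors first.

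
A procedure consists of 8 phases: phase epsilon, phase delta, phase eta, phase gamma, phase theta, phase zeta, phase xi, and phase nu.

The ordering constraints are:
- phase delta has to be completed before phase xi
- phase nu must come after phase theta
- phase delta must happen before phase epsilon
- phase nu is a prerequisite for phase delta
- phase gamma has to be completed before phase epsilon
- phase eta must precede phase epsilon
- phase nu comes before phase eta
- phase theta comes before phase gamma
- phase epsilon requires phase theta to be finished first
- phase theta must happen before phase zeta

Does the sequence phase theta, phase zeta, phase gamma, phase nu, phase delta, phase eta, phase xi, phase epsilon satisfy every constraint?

Every stated constraint is respected: phase theta sits at position 1, ahead of phase epsilon at position 8, and each of the other listed pairs likewise has the predecessor earlier in the sequence.

Yes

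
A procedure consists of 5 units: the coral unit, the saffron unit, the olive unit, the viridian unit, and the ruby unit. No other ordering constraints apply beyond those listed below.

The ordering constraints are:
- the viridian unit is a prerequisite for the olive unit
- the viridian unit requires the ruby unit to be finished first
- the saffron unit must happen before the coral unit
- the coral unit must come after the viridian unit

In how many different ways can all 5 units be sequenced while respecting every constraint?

2 units have no prerequisites (the saffron unit, the ruby unit), so any of them could come first.
Systematically extending each partial ordering one unit at a time and counting, there are 7 complete orderings.

7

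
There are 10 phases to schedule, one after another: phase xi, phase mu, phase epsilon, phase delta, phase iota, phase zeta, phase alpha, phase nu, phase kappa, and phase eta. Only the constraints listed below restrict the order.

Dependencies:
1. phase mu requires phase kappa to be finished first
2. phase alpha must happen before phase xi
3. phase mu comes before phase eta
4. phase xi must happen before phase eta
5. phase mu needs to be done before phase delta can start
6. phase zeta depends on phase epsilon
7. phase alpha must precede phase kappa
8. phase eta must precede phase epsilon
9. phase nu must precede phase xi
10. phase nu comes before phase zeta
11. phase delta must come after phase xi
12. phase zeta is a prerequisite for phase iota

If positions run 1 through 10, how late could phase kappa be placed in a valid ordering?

The phases that are forced after phase kappa, directly or by a chain of constraints, are phase mu, phase epsilon, phase delta, phase iota, phase zeta, phase eta. That's 6 phases.
So at least 6 phases follow phase kappa, putting phase kappa no later than position 4. That position is achievable by scheduling everything else first.

4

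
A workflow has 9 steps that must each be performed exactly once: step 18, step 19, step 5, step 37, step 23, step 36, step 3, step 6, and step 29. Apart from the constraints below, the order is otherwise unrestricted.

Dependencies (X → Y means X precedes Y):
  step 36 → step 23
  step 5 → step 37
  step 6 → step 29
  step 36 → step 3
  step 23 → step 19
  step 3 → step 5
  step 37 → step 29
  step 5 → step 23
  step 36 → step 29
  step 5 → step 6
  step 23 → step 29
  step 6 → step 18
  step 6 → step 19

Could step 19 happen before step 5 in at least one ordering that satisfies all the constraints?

No

There is a dependency chain step 5 → step 23 → step 19, so step 19 always comes after step 5.
So no valid ordering can have step 19 before step 5.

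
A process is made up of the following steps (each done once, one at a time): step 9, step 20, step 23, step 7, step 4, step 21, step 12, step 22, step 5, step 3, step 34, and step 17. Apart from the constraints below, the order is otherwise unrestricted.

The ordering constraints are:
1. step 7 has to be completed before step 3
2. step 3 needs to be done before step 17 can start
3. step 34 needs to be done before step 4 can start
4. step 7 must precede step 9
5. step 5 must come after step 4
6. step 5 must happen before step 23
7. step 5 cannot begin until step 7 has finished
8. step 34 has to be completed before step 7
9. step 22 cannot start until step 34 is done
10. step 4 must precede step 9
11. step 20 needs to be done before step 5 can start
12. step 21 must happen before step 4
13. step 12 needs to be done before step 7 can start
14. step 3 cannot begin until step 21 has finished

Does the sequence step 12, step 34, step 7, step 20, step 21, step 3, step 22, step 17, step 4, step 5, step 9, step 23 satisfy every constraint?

Yes

Checking each listed constraint against this order: for instance, step 7 is in position 3 and step 9 in position 11, so that constraint holds — and the remaining constraints check out the same way.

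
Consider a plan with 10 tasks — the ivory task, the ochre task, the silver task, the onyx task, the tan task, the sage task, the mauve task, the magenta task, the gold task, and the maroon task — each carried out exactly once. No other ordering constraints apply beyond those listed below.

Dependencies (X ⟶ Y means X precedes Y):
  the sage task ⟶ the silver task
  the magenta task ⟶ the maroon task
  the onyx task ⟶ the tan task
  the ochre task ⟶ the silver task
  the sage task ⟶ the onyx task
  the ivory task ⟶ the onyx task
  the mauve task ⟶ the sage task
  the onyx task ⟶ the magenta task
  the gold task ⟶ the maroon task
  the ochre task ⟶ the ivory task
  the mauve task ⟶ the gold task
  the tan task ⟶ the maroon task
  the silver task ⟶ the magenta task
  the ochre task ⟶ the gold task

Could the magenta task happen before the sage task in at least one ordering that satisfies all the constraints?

No

The constraints give a chain the sage task → the silver task → the magenta task, which forces the sage task before the magenta task.
So no valid ordering can have the magenta task before the sage task.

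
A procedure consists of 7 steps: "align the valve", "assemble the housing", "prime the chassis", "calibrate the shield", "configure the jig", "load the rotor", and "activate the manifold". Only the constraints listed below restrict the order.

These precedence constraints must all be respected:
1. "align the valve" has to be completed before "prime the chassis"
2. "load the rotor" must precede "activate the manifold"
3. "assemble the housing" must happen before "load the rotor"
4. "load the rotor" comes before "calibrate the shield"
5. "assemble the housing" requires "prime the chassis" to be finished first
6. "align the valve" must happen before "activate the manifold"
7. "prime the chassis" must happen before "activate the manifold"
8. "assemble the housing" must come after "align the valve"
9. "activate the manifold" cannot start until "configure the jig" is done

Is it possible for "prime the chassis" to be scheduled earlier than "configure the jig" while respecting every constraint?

No chain of constraints runs from "configure the jig" to "prime the chassis", so "configure the jig" is not required to come first.
That means at least one valid schedule has "prime the chassis" before "configure the jig".

Yes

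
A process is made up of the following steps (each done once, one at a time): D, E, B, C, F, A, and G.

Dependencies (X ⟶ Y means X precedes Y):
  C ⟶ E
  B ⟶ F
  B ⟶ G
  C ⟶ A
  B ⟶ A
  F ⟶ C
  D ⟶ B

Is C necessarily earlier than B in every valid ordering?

In fact the dependencies run the other way: B → F → C.
So C never precedes B.

No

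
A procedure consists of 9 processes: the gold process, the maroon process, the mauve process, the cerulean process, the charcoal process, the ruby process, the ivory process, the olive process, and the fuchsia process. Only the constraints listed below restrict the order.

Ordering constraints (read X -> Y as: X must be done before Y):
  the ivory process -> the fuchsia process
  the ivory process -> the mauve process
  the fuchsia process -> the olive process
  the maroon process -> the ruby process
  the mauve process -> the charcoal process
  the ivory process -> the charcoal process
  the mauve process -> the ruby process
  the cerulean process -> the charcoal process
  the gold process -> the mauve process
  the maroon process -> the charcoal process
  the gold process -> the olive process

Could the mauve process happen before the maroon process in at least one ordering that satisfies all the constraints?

The constraints leave the mauve process and the maroon process unordered relative to each other; nothing requires the maroon process earlier.
That means at least one valid schedule has the mauve process before the maroon process.

Yes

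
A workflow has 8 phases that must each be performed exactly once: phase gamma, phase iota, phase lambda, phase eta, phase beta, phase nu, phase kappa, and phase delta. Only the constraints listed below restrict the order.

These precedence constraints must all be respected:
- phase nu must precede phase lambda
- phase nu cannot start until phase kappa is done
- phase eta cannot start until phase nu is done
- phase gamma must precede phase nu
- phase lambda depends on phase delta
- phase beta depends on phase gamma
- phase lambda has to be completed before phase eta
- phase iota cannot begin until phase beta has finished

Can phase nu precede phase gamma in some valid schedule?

There is a dependency chain phase gamma → phase nu, so phase nu always comes after phase gamma.
Hence phase nu can never be scheduled before phase gamma.

No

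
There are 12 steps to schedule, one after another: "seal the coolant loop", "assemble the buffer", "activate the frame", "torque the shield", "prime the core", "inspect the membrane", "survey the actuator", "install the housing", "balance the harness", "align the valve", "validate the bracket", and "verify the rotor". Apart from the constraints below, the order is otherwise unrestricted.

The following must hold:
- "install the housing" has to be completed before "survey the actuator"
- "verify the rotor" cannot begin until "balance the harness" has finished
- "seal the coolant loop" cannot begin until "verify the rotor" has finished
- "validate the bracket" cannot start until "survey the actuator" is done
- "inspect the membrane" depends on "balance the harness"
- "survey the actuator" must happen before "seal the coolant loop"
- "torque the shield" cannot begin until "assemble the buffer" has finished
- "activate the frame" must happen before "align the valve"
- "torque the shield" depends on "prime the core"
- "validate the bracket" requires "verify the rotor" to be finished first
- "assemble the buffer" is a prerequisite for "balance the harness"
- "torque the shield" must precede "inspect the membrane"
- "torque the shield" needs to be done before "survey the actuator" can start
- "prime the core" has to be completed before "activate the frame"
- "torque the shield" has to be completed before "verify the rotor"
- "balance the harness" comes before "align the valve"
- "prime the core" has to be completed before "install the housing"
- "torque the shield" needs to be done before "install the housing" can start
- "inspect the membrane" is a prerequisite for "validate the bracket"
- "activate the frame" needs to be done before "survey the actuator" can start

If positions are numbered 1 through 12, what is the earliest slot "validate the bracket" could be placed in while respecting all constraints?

10

Working backwards through the constraints from "validate the bracket", its full set of required predecessors is "assemble the buffer", "activate the frame", "torque the shield", "prime the core", "inspect the membrane", "survey the actuator", "install the housing", "balance the harness", "verify the rotor" — 9 of them.
With 9 mandatory predecessors, the earliest "validate the bracket" can sit is position 9+1 = 10, and placing just those 9 first achieves it.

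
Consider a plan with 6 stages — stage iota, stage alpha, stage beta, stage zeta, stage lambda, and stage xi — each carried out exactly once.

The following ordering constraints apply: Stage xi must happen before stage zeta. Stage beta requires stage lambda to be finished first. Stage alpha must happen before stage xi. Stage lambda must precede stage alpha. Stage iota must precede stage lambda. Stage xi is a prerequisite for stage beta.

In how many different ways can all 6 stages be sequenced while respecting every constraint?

Only stage iota has no prerequisites, so it must go first.
Systematically extending each partial ordering one stage at a time and counting, there are 2 complete orderings.

2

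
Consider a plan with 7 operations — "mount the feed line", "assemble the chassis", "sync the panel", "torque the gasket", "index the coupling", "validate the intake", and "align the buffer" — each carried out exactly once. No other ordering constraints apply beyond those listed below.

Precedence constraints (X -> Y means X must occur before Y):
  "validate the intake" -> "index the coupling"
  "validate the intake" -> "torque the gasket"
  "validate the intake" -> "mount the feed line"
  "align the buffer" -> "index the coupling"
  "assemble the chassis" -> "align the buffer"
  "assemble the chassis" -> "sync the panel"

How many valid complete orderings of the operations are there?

2 operations have no prerequisites ("assemble the chassis", "validate the intake"), so any of them could come first.
Enumerating by repeatedly choosing an available operation (one whose prerequisites are all placed) gives 198 distinct complete orderings.

198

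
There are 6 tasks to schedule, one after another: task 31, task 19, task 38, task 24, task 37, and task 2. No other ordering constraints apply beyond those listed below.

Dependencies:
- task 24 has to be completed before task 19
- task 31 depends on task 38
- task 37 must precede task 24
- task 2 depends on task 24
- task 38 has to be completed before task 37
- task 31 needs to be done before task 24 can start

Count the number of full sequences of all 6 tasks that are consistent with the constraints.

Task 38 is the only task with nothing required before it, so every ordering starts there.
Systematically extending each partial ordering one task at a time and counting, there are 4 complete orderings.

4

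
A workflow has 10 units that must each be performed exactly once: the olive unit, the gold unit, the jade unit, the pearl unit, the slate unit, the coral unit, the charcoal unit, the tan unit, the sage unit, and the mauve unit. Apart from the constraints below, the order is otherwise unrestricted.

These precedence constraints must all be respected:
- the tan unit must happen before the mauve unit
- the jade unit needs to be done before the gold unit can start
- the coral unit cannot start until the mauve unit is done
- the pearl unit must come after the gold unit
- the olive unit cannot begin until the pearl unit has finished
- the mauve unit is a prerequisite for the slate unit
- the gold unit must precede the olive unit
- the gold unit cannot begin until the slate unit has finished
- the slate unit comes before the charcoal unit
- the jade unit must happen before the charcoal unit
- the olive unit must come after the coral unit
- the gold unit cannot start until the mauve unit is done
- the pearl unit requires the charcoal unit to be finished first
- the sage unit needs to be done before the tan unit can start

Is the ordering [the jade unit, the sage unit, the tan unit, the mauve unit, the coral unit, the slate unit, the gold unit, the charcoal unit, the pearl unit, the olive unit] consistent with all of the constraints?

Going through the constraints one by one, each required predecessor appears earlier in the sequence than its dependent — e.g. the jade unit (position 1) is before the charcoal unit (position 8), as required.

Yes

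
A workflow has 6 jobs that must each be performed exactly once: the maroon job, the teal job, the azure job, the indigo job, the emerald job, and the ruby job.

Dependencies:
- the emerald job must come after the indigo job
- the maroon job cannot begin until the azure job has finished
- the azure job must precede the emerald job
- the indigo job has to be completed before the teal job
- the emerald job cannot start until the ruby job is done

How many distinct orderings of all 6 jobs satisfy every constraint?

The jobs with no prerequisites are the azure job, the indigo job, the ruby job; any of them can be placed first.
Counting all ways to extend the partial order to a total order gives 66.

66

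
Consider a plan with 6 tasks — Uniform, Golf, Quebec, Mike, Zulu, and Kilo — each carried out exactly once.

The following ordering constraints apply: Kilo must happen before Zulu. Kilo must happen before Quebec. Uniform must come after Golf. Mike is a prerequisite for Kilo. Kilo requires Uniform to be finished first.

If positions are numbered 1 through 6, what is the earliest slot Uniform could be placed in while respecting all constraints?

Working backwards through the constraints from Uniform, its only required predecessor is Golf.
With 1 mandatory predecessor, the earliest Uniform can sit is position 1+1 = 2, and placing just that one first achieves it.

2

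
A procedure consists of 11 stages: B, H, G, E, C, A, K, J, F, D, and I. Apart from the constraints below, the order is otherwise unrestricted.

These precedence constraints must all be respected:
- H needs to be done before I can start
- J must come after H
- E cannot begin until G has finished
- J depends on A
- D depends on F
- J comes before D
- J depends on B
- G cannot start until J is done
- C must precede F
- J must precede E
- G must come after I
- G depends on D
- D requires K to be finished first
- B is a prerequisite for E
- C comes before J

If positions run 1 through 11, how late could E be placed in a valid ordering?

No constraint forces any stage after E, so it can be placed last, in position 11.

11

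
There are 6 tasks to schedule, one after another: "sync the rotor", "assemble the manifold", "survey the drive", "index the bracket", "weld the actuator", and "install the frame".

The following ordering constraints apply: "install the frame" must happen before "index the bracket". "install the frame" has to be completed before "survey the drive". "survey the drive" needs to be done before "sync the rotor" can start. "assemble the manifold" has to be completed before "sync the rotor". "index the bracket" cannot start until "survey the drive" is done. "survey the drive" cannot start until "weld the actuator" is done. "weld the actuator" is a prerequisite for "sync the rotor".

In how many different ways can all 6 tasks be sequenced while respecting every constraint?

18

The tasks with no prerequisites are "assemble the manifold", "weld the actuator", "install the frame"; any of them can be placed first.
Counting all ways to extend the partial order to a total order gives 18.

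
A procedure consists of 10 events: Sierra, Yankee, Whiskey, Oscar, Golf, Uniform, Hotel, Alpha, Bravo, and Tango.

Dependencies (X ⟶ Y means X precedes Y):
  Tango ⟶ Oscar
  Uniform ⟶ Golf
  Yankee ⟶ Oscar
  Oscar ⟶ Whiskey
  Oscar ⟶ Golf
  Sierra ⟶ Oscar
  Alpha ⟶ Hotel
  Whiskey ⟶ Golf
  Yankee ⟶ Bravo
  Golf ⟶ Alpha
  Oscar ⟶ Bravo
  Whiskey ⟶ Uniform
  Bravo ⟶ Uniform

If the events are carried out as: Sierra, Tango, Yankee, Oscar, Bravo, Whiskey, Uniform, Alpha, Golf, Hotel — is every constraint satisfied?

In the proposed order, Alpha appears before Golf.
That contradicts the constraint that Golf must precede Alpha.

No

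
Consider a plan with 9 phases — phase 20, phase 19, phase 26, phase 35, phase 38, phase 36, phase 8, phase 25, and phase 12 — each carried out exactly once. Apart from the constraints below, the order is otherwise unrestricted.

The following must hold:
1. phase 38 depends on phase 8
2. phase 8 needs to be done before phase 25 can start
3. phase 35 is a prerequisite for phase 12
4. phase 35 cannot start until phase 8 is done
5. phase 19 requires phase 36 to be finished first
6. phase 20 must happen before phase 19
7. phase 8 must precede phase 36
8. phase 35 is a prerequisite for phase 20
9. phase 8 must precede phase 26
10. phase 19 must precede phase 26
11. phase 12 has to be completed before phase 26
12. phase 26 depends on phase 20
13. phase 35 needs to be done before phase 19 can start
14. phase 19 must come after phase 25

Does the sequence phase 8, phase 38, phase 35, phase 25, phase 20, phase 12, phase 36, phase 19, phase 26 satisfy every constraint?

Going through the constraints one by one, each required predecessor appears earlier in the sequence than its dependent — e.g. phase 8 (position 1) is before phase 26 (position 9), as required.

Yes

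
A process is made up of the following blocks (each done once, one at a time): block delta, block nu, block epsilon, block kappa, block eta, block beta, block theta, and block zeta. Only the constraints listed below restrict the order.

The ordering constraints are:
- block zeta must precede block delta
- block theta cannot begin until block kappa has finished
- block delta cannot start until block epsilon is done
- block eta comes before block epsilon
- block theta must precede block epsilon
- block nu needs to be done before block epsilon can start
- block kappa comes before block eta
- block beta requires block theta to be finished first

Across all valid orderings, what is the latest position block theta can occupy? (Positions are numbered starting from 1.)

The blocks that are forced after block theta, directly or by a chain of constraints, are block delta, block epsilon, block beta. That's 3 blocks.
So at least 3 blocks follow block theta, putting block theta no later than position 5. That position is achievable by scheduling everything else first.

5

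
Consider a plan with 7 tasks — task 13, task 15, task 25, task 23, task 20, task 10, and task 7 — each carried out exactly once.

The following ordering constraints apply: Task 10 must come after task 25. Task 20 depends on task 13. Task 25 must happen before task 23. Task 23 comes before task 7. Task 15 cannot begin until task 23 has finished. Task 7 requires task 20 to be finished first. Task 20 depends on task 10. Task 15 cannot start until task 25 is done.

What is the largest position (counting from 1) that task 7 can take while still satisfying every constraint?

7

No constraint forces any task after task 7, so it can be placed last, in position 7.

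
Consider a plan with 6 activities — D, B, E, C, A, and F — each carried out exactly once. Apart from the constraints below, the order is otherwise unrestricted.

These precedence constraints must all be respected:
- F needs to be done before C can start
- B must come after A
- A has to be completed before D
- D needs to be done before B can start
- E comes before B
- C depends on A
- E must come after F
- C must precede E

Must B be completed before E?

No

In fact the dependencies run the other way: E → B.
So B never precedes E.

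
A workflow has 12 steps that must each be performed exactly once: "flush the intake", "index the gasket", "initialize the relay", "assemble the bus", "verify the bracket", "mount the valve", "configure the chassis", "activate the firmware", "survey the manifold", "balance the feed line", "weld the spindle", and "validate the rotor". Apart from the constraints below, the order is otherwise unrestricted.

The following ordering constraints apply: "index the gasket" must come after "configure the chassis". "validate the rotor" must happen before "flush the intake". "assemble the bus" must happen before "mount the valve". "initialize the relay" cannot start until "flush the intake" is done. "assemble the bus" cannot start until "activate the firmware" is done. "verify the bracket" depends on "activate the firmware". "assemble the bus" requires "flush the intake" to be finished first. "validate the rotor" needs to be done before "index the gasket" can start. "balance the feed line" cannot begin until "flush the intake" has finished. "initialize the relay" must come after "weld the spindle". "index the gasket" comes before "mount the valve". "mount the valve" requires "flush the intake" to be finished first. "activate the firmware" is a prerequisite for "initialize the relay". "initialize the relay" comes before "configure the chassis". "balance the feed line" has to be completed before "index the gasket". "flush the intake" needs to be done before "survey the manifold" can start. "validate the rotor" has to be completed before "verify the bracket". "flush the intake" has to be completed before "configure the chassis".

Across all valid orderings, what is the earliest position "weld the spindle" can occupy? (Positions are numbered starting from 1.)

1

"weld the spindle" has no prerequisites at all, so it can go in position 1.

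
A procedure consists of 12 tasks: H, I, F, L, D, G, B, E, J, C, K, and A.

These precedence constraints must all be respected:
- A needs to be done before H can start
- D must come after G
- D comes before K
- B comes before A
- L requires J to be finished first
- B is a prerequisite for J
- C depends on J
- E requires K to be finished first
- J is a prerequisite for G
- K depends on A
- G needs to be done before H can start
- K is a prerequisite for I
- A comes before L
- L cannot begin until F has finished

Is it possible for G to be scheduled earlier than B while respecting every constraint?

The constraints give a chain B → J → G, which forces B before G.
So no valid ordering can have G before B.

No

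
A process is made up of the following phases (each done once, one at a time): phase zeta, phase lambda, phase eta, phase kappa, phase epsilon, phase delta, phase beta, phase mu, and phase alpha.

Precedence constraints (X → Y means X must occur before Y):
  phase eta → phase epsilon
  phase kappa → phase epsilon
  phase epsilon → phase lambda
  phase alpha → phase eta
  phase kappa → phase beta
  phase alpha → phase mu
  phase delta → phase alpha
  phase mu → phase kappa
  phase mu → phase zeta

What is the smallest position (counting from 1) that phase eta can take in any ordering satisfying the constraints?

3

The phases that are forced before phase eta, directly or transitively, are phase delta, phase alpha. That's 2 phases.
With 2 mandatory predecessors, the earliest phase eta can sit is position 2+1 = 3, and placing just those 2 first achieves it.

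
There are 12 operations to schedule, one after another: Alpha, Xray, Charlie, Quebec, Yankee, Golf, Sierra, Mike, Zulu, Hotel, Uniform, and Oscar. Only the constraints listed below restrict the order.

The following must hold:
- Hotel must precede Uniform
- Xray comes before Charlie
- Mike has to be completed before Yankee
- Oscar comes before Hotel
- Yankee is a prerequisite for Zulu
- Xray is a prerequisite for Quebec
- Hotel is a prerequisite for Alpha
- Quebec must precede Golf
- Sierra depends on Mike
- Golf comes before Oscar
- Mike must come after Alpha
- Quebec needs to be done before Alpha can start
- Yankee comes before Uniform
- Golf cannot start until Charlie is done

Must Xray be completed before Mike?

Yes

Chaining the stated constraints: Xray → Quebec → Alpha → Mike.
Hence Xray necessarily comes before Mike.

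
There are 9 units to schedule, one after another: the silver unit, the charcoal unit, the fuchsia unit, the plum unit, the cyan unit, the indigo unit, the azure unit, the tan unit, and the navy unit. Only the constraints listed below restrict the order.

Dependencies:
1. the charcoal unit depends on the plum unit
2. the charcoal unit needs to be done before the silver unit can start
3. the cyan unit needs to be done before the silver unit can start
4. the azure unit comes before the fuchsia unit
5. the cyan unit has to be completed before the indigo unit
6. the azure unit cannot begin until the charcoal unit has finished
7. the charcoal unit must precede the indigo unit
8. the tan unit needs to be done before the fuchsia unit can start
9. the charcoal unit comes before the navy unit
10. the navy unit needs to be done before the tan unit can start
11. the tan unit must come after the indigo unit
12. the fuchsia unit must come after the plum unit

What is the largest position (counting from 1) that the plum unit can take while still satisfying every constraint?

The units that are forced after the plum unit, directly or by a chain of constraints, are the silver unit, the charcoal unit, the fuchsia unit, the indigo unit, the azure unit, the tan unit, the navy unit. That's 7 units.
With 7 mandatory successors out of 9 units total, the latest slot for the plum unit is 9−7 = 2, and it's reachable by doing all non-successors before the plum unit.

2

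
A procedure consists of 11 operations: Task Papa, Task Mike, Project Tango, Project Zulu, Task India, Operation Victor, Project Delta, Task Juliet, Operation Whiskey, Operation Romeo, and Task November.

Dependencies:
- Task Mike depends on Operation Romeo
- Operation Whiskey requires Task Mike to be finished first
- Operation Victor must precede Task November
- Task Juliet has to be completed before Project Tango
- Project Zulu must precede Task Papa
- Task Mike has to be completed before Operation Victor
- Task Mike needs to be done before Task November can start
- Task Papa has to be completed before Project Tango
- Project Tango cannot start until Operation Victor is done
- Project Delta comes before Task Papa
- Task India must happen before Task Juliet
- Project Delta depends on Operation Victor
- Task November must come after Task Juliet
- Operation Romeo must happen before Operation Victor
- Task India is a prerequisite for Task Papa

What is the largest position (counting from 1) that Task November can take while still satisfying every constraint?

11

Nothing depends on Task November, so it can be the final operation, position 11.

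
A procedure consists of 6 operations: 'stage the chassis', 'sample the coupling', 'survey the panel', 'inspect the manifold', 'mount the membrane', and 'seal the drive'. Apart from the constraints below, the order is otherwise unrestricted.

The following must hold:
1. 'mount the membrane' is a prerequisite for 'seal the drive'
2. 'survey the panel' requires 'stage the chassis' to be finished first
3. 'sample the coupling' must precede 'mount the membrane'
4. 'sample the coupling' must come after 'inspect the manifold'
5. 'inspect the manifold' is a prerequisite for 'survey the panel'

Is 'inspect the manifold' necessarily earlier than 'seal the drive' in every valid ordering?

There is a constraint chain 'inspect the manifold' → 'sample the coupling' → 'mount the membrane' → 'seal the drive'.
That forces 'inspect the manifold' before 'seal the drive' in every valid schedule.

Yes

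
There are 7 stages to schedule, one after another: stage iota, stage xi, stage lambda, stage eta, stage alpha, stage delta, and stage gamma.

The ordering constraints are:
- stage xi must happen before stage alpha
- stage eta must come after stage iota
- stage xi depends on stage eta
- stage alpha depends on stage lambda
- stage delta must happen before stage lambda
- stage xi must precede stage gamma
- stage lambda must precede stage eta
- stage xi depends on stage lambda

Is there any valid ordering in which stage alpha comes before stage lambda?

Following stage lambda → stage alpha, stage lambda must precede stage alpha in every valid ordering.
So no valid ordering can have stage alpha before stage lambda.

No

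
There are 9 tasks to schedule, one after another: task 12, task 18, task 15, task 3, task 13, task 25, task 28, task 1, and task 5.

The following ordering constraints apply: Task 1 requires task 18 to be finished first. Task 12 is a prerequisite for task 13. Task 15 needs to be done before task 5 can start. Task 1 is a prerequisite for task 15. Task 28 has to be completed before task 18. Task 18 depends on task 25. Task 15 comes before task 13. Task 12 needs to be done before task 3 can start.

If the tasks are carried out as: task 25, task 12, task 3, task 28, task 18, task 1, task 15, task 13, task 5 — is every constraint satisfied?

Every stated constraint is respected: task 12 sits at position 2, ahead of task 13 at position 8, and each of the other listed pairs likewise has the predecessor earlier in the sequence.

Yes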